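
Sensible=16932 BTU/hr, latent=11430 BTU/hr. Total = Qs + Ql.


Qt = 16932 + 11430 = 28362 BTU/hr

28362 BTU/hr


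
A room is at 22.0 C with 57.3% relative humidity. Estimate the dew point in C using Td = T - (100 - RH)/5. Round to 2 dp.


Td = 22.0 - (100-57.3)/5 = 13.46 C

13.46 C


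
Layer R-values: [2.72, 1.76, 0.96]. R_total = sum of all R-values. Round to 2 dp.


R_total = 2.72 + 1.76 + 0.96 = 5.44

5.44


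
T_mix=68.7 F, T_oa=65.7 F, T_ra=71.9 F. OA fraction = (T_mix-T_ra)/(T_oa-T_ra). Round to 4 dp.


frac = (68.7 - 71.9) / (65.7 - 71.9) = 0.5161

0.5161


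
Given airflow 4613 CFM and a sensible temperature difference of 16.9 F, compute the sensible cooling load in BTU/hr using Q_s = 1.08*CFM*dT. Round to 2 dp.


Q = 1.08 * 4613 * 16.9 = 84196.48 BTU/hr

84196.48 BTU/hr


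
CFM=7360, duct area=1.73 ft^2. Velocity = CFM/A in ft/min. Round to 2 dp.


V = 7360 / 1.73 = 4254.34 ft/min

4254.34 ft/min


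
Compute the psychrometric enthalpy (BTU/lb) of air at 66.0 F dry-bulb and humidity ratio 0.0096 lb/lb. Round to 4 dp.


h = 0.24*66.0 + 0.0096*(1061+0.444*66.0) = 26.3069 BTU/lb

26.3069 BTU/lb


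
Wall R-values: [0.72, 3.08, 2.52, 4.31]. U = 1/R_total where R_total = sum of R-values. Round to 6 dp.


R_total = 0.72 + 3.08 + 2.52 + 4.31 = 10.63
U = 1/10.63 = 0.094073

0.094073


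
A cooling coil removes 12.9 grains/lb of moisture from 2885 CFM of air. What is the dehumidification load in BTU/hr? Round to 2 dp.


Q = 0.68 * 2885 * 12.9 = 25307.22 BTU/hr

25307.22 BTU/hr


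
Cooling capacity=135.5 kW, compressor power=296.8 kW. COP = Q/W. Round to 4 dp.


COP = 135.5 / 296.8 = 0.4565

0.4565


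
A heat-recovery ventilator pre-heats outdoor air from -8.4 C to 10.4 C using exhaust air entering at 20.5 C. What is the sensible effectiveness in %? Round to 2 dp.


eff = (10.4-(-8.4))/(20.5-(-8.4))*100 = 65.05 %

65.05 %


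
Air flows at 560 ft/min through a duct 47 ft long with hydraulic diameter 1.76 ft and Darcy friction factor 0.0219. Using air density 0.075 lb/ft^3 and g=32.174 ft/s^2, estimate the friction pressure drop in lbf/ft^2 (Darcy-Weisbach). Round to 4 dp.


v_fps = 560/60 = 9.3333 ft/s
dp = 0.0219*(47/1.76)*0.075*9.3333^2/(2*32.174) = 0.0594 lbf/ft^2

0.0594 lbf/ft^2


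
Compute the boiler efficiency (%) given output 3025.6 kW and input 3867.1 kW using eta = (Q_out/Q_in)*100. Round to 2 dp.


eta = (3025.6/3867.1)*100 = 78.24 %

78.24 %


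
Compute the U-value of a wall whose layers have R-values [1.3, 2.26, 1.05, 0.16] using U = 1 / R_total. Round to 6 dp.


R_total = 1.3 + 2.26 + 1.05 + 0.16 = 4.77
U = 1/4.77 = 0.209644

0.209644


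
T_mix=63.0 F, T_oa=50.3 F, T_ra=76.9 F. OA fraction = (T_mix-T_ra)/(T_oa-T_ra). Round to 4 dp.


frac = (63.0 - 76.9) / (50.3 - 76.9) = 0.5226

0.5226


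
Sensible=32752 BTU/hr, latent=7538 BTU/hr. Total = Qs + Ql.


Qt = 32752 + 7538 = 40290 BTU/hr

40290 BTU/hr


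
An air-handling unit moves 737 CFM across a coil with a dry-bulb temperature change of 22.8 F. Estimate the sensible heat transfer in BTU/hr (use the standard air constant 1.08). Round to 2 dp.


Q = 1.08 * 737 * 22.8 = 18147.89 BTU/hr

18147.89 BTU/hr


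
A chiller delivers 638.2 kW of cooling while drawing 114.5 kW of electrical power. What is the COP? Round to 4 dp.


COP = 638.2 / 114.5 = 5.5738

5.5738


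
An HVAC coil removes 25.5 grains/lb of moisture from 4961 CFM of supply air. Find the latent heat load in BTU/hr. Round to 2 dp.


Q = 0.68 * 4961 * 25.5 = 86023.74 BTU/hr

86023.74 BTU/hr


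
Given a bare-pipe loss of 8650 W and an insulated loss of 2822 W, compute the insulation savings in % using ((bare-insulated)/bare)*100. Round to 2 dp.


Savings = ((8650-2822)/8650)*100 = 67.38 %

67.38 %


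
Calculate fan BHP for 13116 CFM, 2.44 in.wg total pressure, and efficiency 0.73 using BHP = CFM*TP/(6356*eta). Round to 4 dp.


BHP = 13116 * 2.44 / (6356 * 0.73) = 6.8974 hp

6.8974 hp


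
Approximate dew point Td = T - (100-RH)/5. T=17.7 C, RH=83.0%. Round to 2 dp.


Td = 17.7 - (100-83.0)/5 = 14.30 C

14.30 C


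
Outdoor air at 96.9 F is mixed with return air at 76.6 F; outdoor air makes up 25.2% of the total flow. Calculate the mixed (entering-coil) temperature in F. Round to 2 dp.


T_mix = 76.6 + (25.2/100)*(96.9-76.6) = 81.72 F

81.72 F


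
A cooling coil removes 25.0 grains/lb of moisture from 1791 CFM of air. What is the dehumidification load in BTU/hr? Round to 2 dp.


Q = 0.68 * 1791 * 25.0 = 30447.00 BTU/hr

30447.00 BTU/hr


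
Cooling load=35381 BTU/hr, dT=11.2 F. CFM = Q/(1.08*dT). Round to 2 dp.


CFM = 35381 / (1.08 * 11.2) = 2925.02

2925.02 CFM


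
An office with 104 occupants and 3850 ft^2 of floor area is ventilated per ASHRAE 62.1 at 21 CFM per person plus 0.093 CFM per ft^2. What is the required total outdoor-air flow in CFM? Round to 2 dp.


Total = 104*21 + 3850*0.093 = 2542.05 CFM

2542.05 CFM


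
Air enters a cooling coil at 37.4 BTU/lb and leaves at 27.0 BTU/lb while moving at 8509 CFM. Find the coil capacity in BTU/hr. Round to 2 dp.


Q = 4.5 * 8509 * (37.4 - 27.0) = 398221.20 BTU/hr

398221.20 BTU/hr


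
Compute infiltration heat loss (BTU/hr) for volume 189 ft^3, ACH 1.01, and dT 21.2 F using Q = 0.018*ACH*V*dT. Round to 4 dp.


Q = 0.018 * 1.01 * 189 * 21.2 = 72.8436 BTU/hr

72.8436 BTU/hr


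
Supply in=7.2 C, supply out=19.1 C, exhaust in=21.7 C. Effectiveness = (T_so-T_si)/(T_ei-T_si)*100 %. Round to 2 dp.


eff = (19.1-7.2)/(21.7-7.2)*100 = 82.07 %

82.07 %


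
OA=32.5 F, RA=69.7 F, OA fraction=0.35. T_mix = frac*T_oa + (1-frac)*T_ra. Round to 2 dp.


T_mix = 0.35*32.5 + 0.65*69.7 = 56.68 F

56.68 F


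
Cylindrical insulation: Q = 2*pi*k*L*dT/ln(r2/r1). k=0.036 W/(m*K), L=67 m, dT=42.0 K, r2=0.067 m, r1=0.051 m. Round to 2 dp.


Q = 2*pi*0.036*67*42.0/ln(0.067/0.051) = 2332.68 W

2332.68 W


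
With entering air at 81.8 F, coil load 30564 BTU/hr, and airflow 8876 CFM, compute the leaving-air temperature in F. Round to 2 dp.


dT = 30564/(1.08*8876) = 3.1884
T_leave = 81.8 - 3.1884 = 78.61 F

78.61 F


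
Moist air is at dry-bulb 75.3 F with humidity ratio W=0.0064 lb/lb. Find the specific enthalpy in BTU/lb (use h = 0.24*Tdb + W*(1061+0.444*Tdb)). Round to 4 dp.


h = 0.24*75.3 + 0.0064*(1061+0.444*75.3) = 25.0764 BTU/lb

25.0764 BTU/lb


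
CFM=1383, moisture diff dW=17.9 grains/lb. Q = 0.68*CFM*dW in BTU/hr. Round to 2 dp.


Q = 0.68 * 1383 * 17.9 = 16833.88 BTU/hr

16833.88 BTU/hr


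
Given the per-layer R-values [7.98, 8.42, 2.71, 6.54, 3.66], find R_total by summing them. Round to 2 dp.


R_total = 7.98 + 8.42 + 2.71 + 6.54 + 3.66 = 29.31

29.31


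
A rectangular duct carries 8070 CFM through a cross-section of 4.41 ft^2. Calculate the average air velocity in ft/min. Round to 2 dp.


V = 8070 / 4.41 = 1829.93 ft/min

1829.93 ft/min


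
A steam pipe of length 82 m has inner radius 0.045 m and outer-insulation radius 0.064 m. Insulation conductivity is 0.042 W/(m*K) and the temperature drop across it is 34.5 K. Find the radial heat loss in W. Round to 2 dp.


Q = 2*pi*0.042*82*34.5/ln(0.064/0.045) = 2119.57 W

2119.57 W


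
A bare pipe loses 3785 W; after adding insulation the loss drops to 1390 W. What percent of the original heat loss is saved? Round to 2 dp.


Savings = ((3785-1390)/3785)*100 = 63.28 %

63.28 %


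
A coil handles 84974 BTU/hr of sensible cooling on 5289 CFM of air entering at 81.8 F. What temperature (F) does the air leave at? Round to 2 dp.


dT = 84974/(1.08*5289) = 14.8761
T_leave = 81.8 - 14.8761 = 66.92 F

66.92 F


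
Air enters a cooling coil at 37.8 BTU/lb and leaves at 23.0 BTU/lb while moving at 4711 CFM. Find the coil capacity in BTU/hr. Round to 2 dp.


Q = 4.5 * 4711 * (37.8 - 23.0) = 313752.60 BTU/hr

313752.60 BTU/hr


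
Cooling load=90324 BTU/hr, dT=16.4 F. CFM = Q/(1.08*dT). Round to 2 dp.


CFM = 90324 / (1.08 * 16.4) = 5099.59

5099.59 CFM


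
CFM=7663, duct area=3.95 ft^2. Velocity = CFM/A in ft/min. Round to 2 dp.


V = 7663 / 3.95 = 1940.00 ft/min

1940.00 ft/min


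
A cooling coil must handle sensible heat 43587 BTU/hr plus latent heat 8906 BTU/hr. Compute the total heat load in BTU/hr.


Qt = 43587 + 8906 = 52493 BTU/hr

52493 BTU/hr


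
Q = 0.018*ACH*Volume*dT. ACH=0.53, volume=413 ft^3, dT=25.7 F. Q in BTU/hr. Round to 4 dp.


Q = 0.018 * 0.53 * 413 * 25.7 = 101.2585 BTU/hr

101.2585 BTU/hr


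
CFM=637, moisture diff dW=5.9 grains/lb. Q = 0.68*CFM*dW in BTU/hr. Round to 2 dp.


Q = 0.68 * 637 * 5.9 = 2555.64 BTU/hr

2555.64 BTU/hr


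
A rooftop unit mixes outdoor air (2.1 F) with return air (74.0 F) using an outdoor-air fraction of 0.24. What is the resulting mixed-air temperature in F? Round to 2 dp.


T_mix = 0.24*2.1 + 0.76*74.0 = 56.74 F

56.74 F


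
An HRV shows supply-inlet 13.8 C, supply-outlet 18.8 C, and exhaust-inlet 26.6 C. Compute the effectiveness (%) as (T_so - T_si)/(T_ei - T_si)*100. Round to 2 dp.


eff = (18.8-13.8)/(26.6-13.8)*100 = 39.06 %

39.06 %


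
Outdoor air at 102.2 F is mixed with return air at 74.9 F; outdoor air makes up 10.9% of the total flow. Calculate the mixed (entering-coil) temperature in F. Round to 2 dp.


T_mix = 74.9 + (10.9/100)*(102.2-74.9) = 77.88 F

77.88 F


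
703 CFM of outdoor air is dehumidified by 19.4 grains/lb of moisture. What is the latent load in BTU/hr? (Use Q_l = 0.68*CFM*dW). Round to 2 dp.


Q = 0.68 * 703 * 19.4 = 9273.98 BTU/hr

9273.98 BTU/hr


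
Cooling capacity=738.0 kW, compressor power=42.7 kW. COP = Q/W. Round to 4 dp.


COP = 738.0 / 42.7 = 17.2834

17.2834


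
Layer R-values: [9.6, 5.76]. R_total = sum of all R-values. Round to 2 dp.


R_total = 9.6 + 5.76 = 15.36

15.36


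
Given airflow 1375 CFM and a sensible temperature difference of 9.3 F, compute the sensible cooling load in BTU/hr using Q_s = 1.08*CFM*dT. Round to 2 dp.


Q = 1.08 * 1375 * 9.3 = 13810.50 BTU/hr

13810.50 BTU/hr


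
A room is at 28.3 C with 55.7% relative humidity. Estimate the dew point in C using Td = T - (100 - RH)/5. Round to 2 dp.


Td = 28.3 - (100-55.7)/5 = 19.44 C

19.44 C


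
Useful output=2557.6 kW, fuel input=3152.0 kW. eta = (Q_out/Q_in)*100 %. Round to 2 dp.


eta = (2557.6/3152.0)*100 = 81.14 %

81.14 %


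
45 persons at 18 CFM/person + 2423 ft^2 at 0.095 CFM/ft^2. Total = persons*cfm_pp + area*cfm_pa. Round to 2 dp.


Total = 45*18 + 2423*0.095 = 1040.19 CFM

1040.19 CFM


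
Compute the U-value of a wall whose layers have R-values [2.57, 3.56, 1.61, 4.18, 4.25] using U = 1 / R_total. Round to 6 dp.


R_total = 2.57 + 3.56 + 1.61 + 4.18 + 4.25 = 16.17
U = 1/16.17 = 0.061843

0.061843


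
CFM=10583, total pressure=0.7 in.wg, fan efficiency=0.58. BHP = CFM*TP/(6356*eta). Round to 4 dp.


BHP = 10583 * 0.7 / (6356 * 0.58) = 2.0095 hp

2.0095 hp


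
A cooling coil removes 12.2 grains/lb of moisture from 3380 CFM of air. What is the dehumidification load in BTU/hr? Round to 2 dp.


Q = 0.68 * 3380 * 12.2 = 28040.48 BTU/hr

28040.48 BTU/hr


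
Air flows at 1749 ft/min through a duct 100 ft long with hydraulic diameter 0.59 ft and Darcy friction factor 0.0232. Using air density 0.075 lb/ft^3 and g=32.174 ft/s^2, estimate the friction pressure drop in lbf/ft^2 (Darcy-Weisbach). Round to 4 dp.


v_fps = 1749/60 = 29.15 ft/s
dp = 0.0232*(100/0.59)*0.075*29.15^2/(2*32.174) = 3.8944 lbf/ft^2

3.8944 lbf/ft^2


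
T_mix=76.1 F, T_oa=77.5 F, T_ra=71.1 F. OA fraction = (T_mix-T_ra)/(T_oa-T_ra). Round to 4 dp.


frac = (76.1 - 71.1) / (77.5 - 71.1) = 0.7813

0.7813


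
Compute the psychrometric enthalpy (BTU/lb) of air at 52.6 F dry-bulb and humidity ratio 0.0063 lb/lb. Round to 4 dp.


h = 0.24*52.6 + 0.0063*(1061+0.444*52.6) = 19.4554 BTU/lb

19.4554 BTU/lb


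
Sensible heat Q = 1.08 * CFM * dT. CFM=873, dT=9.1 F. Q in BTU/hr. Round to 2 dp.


Q = 1.08 * 873 * 9.1 = 8579.84 BTU/hr

8579.84 BTU/hr


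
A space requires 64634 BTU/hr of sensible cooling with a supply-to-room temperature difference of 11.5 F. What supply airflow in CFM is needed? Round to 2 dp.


CFM = 64634 / (1.08 * 11.5) = 5204.03

5204.03 CFM


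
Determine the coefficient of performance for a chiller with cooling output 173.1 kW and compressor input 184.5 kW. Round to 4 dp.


COP = 173.1 / 184.5 = 0.9382

0.9382


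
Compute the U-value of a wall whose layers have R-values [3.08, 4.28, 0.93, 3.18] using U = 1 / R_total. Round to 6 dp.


R_total = 3.08 + 4.28 + 0.93 + 3.18 = 11.47
U = 1/11.47 = 0.087184

0.087184


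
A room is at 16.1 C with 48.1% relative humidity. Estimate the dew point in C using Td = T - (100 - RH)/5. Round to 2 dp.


Td = 16.1 - (100-48.1)/5 = 5.72 C

5.72 C


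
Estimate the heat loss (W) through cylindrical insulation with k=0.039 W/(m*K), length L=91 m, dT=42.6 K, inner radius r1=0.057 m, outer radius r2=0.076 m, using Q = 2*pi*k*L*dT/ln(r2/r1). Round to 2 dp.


Q = 2*pi*0.039*91*42.6/ln(0.076/0.057) = 3302.04 W

3302.04 W


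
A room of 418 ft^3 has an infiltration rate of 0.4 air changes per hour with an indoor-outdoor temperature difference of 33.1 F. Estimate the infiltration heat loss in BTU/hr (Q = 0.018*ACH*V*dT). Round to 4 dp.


Q = 0.018 * 0.4 * 418 * 33.1 = 99.6178 BTU/hr

99.6178 BTU/hr


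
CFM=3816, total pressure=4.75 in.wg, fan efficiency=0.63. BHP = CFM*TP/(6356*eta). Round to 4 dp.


BHP = 3816 * 4.75 / (6356 * 0.63) = 4.5267 hp

4.5267 hp


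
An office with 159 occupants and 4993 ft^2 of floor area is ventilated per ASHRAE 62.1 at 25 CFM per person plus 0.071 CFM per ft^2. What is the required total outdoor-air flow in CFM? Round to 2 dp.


Total = 159*25 + 4993*0.071 = 4329.50 CFM

4329.50 CFM


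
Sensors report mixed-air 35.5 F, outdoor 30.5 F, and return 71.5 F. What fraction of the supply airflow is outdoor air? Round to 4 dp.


frac = (35.5 - 71.5) / (30.5 - 71.5) = 0.8780

0.8780


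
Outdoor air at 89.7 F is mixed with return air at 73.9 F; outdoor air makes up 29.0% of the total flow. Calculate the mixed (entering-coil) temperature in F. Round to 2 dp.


T_mix = 73.9 + (29.0/100)*(89.7-73.9) = 78.48 F

78.48 F


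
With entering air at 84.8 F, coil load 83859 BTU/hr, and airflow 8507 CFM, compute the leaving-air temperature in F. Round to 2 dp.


dT = 83859/(1.08*8507) = 9.1275
T_leave = 84.8 - 9.1275 = 75.67 F

75.67 F


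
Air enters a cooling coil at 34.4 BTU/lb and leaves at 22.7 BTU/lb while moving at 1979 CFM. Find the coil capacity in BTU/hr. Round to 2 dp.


Q = 4.5 * 1979 * (34.4 - 22.7) = 104194.35 BTU/hr

104194.35 BTU/hr


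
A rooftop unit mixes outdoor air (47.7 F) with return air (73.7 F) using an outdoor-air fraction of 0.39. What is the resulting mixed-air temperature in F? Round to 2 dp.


T_mix = 0.39*47.7 + 0.61*73.7 = 63.56 F

63.56 F


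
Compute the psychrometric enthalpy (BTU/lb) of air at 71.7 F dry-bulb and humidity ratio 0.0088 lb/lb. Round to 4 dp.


h = 0.24*71.7 + 0.0088*(1061+0.444*71.7) = 26.8249 BTU/lb

26.8249 BTU/lb


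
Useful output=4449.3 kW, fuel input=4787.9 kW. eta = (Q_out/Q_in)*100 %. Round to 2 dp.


eta = (4449.3/4787.9)*100 = 92.93 %

92.93 %


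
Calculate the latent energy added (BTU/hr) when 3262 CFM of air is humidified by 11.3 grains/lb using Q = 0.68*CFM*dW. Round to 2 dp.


Q = 0.68 * 3262 * 11.3 = 25065.21 BTU/hr

25065.21 BTU/hr


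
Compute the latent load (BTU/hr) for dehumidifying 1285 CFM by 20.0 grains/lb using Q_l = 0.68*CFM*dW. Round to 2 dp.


Q = 0.68 * 1285 * 20.0 = 17476.00 BTU/hr

17476.00 BTU/hr


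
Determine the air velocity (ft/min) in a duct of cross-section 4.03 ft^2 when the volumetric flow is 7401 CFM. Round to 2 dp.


V = 7401 / 4.03 = 1836.48 ft/min

1836.48 ft/min


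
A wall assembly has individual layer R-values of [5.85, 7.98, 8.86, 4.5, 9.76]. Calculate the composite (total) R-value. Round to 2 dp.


R_total = 5.85 + 7.98 + 8.86 + 4.5 + 9.76 = 36.95

36.95


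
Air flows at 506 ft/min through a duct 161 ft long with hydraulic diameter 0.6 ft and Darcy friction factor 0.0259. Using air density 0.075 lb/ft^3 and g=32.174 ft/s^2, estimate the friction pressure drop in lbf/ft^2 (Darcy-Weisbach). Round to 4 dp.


v_fps = 506/60 = 8.4333 ft/s
dp = 0.0259*(161/0.6)*0.075*8.4333^2/(2*32.174) = 0.5761 lbf/ft^2

0.5761 lbf/ft^2


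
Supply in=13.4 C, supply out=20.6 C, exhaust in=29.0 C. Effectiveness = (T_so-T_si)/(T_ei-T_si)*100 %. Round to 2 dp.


eff = (20.6-13.4)/(29.0-13.4)*100 = 46.15 %

46.15 %


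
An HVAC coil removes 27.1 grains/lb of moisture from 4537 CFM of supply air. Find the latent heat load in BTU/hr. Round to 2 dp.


Q = 0.68 * 4537 * 27.1 = 83607.84 BTU/hr

83607.84 BTU/hr


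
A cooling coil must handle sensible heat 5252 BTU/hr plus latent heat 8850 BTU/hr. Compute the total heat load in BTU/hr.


Qt = 5252 + 8850 = 14102 BTU/hr

14102 BTU/hr


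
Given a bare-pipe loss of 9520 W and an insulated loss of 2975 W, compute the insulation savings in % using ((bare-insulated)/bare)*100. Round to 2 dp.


Savings = ((9520-2975)/9520)*100 = 68.75 %

68.75 %


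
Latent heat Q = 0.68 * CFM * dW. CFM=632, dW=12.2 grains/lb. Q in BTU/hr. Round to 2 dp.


Q = 0.68 * 632 * 12.2 = 5243.07 BTU/hr

5243.07 BTU/hr


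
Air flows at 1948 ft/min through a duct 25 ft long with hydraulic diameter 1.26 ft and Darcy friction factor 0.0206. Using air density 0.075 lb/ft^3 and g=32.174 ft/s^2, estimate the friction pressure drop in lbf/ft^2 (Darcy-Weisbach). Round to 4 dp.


v_fps = 1948/60 = 32.4667 ft/s
dp = 0.0206*(25/1.26)*0.075*32.4667^2/(2*32.174) = 0.5022 lbf/ft^2

0.5022 lbf/ft^2


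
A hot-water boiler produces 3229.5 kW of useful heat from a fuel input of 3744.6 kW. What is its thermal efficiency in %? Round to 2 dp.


eta = (3229.5/3744.6)*100 = 86.24 %

86.24 %


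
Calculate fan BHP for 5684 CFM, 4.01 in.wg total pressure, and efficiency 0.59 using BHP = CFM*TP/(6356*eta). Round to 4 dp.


BHP = 5684 * 4.01 / (6356 * 0.59) = 6.0780 hp

6.0780 hp


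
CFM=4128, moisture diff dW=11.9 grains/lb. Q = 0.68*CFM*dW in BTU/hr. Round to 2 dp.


Q = 0.68 * 4128 * 11.9 = 33403.78 BTU/hr

33403.78 BTU/hr


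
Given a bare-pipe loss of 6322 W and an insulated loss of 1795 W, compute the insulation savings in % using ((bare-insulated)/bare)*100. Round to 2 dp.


Savings = ((6322-1795)/6322)*100 = 71.61 %

71.61 %


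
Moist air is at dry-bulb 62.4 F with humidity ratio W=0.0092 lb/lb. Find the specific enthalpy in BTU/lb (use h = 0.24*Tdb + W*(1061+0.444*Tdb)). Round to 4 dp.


h = 0.24*62.4 + 0.0092*(1061+0.444*62.4) = 24.9921 BTU/lb

24.9921 BTU/lb


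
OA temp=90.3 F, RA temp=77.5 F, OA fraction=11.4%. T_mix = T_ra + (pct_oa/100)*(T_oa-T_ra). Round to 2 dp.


T_mix = 77.5 + (11.4/100)*(90.3-77.5) = 78.96 F

78.96 F


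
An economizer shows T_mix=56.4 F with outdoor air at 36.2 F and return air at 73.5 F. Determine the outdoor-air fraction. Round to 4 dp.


frac = (56.4 - 73.5) / (36.2 - 73.5) = 0.4584

0.4584


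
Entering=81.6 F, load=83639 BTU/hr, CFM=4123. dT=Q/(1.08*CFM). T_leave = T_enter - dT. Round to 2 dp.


dT = 83639/(1.08*4123) = 18.7833
T_leave = 81.6 - 18.7833 = 62.82 F

62.82 F


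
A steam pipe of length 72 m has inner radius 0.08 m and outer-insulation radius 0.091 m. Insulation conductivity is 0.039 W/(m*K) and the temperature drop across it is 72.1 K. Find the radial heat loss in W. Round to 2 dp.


Q = 2*pi*0.039*72*72.1/ln(0.091/0.08) = 9873.83 W

9873.83 W


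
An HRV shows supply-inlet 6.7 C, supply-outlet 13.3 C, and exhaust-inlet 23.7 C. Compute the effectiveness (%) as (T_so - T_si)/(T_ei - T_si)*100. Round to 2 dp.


eff = (13.3-6.7)/(23.7-6.7)*100 = 38.82 %

38.82 %


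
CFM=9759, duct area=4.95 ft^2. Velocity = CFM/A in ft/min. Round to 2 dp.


V = 9759 / 4.95 = 1971.52 ft/min

1971.52 ft/min


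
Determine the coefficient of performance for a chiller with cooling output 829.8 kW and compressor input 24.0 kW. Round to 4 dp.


COP = 829.8 / 24.0 = 34.5750

34.5750


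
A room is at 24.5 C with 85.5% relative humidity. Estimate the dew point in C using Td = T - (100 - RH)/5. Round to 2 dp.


Td = 24.5 - (100-85.5)/5 = 21.60 C

21.60 C


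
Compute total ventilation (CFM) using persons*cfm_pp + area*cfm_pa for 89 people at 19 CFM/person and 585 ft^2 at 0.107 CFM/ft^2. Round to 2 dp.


Total = 89*19 + 585*0.107 = 1753.60 CFM

1753.60 CFM


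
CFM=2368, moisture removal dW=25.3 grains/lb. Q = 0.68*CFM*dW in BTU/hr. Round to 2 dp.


Q = 0.68 * 2368 * 25.3 = 40739.07 BTU/hr

40739.07 BTU/hr


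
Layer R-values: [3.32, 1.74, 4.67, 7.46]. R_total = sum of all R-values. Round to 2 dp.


R_total = 3.32 + 1.74 + 4.67 + 7.46 = 17.19

17.19


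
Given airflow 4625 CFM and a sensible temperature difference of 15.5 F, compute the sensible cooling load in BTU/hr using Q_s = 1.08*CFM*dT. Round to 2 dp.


Q = 1.08 * 4625 * 15.5 = 77422.50 BTU/hr

77422.50 BTU/hr


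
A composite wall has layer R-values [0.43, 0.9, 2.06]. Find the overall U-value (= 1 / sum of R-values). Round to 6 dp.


R_total = 0.43 + 0.9 + 2.06 = 3.39
U = 1/3.39 = 0.294985

0.294985


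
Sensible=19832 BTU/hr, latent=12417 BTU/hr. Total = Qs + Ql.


Qt = 19832 + 12417 = 32249 BTU/hr

32249 BTU/hr


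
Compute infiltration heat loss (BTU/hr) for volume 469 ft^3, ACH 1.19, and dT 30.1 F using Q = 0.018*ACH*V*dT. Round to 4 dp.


Q = 0.018 * 1.19 * 469 * 30.1 = 302.3840 BTU/hr

302.3840 BTU/hr


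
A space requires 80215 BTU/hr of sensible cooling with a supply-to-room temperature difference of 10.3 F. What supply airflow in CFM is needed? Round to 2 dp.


CFM = 80215 / (1.08 * 10.3) = 7210.99

7210.99 CFM


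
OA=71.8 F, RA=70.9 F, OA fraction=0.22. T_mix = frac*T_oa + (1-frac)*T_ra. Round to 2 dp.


T_mix = 0.22*71.8 + 0.78*70.9 = 71.10 F

71.10 F


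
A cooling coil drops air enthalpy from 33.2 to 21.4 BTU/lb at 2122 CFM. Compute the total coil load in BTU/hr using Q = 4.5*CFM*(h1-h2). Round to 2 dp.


Q = 4.5 * 2122 * (33.2 - 21.4) = 112678.20 BTU/hr

112678.20 BTU/hr


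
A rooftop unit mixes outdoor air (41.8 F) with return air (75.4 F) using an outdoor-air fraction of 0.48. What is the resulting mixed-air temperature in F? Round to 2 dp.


T_mix = 0.48*41.8 + 0.52*75.4 = 59.27 F

59.27 F


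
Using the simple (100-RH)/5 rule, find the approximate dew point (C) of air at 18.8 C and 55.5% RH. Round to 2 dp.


Td = 18.8 - (100-55.5)/5 = 9.90 C

9.90 C


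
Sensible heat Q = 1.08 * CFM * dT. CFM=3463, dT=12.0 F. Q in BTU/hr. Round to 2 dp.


Q = 1.08 * 3463 * 12.0 = 44880.48 BTU/hr

44880.48 BTU/hr


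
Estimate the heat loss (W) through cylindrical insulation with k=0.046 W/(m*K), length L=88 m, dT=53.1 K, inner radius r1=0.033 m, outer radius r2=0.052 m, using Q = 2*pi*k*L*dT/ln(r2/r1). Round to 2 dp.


Q = 2*pi*0.046*88*53.1/ln(0.052/0.033) = 2969.99 W

2969.99 W


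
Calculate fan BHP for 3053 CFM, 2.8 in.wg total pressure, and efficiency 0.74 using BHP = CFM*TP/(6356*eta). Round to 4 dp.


BHP = 3053 * 2.8 / (6356 * 0.74) = 1.8175 hp

1.8175 hp


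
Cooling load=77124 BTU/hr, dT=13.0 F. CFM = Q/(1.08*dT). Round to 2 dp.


CFM = 77124 / (1.08 * 13.0) = 5493.16

5493.16 CFM


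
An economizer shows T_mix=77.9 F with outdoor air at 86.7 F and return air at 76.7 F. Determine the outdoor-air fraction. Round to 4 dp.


frac = (77.9 - 76.7) / (86.7 - 76.7) = 0.1200

0.1200


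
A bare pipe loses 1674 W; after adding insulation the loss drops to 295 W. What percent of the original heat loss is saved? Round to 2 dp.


Savings = ((1674-295)/1674)*100 = 82.38 %

82.38 %


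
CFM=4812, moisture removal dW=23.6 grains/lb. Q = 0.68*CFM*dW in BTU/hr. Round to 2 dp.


Q = 0.68 * 4812 * 23.6 = 77222.98 BTU/hr

77222.98 BTU/hr


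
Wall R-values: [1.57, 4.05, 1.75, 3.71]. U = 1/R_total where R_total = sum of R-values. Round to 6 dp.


R_total = 1.57 + 4.05 + 1.75 + 3.71 = 11.08
U = 1/11.08 = 0.090253

0.090253


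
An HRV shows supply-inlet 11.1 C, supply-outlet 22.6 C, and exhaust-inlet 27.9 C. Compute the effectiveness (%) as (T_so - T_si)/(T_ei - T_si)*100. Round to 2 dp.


eff = (22.6-11.1)/(27.9-11.1)*100 = 68.45 %

68.45 %


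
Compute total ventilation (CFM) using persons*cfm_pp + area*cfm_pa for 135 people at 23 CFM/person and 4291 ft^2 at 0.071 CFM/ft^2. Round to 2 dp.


Total = 135*23 + 4291*0.071 = 3409.66 CFM

3409.66 CFM


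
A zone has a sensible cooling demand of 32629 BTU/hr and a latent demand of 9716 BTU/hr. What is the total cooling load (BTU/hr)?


Qt = 32629 + 9716 = 42345 BTU/hr

42345 BTU/hr


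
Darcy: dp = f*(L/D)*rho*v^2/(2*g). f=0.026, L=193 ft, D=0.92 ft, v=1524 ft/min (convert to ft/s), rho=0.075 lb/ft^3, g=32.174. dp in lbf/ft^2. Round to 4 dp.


v_fps = 1524/60 = 25.4 ft/s
dp = 0.026*(193/0.92)*0.075*25.4^2/(2*32.174) = 4.1014 lbf/ft^2

4.1014 lbf/ft^2


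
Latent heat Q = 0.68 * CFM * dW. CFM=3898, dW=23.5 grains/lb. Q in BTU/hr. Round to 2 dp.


Q = 0.68 * 3898 * 23.5 = 62290.04 BTU/hr

62290.04 BTU/hr


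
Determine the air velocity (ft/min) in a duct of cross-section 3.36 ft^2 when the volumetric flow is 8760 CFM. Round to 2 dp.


V = 8760 / 3.36 = 2607.14 ft/min

2607.14 ft/min


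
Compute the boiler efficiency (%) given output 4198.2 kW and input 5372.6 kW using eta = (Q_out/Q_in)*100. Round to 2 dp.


eta = (4198.2/5372.6)*100 = 78.14 %

78.14 %


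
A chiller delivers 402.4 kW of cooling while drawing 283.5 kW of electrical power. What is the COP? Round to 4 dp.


COP = 402.4 / 283.5 = 1.4194

1.4194


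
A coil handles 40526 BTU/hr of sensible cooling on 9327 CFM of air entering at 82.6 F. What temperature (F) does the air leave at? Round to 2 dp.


dT = 40526/(1.08*9327) = 4.0232
T_leave = 82.6 - 4.0232 = 78.58 F

78.58 F


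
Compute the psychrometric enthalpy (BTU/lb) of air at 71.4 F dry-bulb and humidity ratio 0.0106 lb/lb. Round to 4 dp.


h = 0.24*71.4 + 0.0106*(1061+0.444*71.4) = 28.7186 BTU/lb

28.7186 BTU/lb


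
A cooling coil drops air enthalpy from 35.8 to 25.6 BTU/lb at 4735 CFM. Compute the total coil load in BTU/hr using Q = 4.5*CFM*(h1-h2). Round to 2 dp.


Q = 4.5 * 4735 * (35.8 - 25.6) = 217336.50 BTU/hr

217336.50 BTU/hr


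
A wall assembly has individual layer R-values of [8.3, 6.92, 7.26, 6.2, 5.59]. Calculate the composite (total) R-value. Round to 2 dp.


R_total = 8.3 + 6.92 + 7.26 + 6.2 + 5.59 = 34.27

34.27


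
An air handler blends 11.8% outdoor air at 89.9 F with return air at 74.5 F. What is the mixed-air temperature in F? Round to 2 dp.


T_mix = 74.5 + (11.8/100)*(89.9-74.5) = 76.32 F

76.32 F


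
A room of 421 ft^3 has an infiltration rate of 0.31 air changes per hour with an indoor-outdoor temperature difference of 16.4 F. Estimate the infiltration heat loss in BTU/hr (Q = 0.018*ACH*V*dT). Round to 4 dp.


Q = 0.018 * 0.31 * 421 * 16.4 = 38.5266 BTU/hr

38.5266 BTU/hr


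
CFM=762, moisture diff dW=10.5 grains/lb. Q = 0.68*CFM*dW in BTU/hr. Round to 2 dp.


Q = 0.68 * 762 * 10.5 = 5440.68 BTU/hr

5440.68 BTU/hr


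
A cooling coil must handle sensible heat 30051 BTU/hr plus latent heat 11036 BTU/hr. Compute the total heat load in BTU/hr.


Qt = 30051 + 11036 = 41087 BTU/hr

41087 BTU/hr


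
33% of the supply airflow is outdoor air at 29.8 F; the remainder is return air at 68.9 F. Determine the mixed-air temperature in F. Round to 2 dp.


T_mix = 0.33*29.8 + 0.67*68.9 = 56.00 F

56.00 F


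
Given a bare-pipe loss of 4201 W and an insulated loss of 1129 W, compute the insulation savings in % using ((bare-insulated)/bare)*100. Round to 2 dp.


Savings = ((4201-1129)/4201)*100 = 73.13 %

73.13 %


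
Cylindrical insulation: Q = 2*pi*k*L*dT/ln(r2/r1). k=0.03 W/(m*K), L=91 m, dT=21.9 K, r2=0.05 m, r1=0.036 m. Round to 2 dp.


Q = 2*pi*0.03*91*21.9/ln(0.05/0.036) = 1143.53 W

1143.53 W


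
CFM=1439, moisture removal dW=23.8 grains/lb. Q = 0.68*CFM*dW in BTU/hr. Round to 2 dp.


Q = 0.68 * 1439 * 23.8 = 23288.78 BTU/hr

23288.78 BTU/hr


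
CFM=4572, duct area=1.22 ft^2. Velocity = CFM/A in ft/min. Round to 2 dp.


V = 4572 / 1.22 = 3747.54 ft/min

3747.54 ft/min


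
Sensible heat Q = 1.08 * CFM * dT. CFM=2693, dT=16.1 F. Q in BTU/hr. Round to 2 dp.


Q = 1.08 * 2693 * 16.1 = 46825.88 BTU/hr

46825.88 BTU/hr


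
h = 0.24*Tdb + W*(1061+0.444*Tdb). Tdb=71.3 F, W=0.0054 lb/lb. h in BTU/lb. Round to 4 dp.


h = 0.24*71.3 + 0.0054*(1061+0.444*71.3) = 23.0123 BTU/lb

23.0123 BTU/lb


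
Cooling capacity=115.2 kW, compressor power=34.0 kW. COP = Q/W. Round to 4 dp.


COP = 115.2 / 34.0 = 3.3882

3.3882


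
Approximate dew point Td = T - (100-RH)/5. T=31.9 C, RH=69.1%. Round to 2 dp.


Td = 31.9 - (100-69.1)/5 = 25.72 C

25.72 C


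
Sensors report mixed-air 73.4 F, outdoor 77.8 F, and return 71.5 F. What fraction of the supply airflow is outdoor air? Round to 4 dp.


frac = (73.4 - 71.5) / (77.8 - 71.5) = 0.3016

0.3016


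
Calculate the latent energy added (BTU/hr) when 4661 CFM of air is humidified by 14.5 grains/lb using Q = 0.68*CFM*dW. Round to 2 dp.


Q = 0.68 * 4661 * 14.5 = 45957.46 BTU/hr

45957.46 BTU/hr


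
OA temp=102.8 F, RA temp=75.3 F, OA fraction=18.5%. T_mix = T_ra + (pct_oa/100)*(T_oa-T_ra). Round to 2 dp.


T_mix = 75.3 + (18.5/100)*(102.8-75.3) = 80.39 F

80.39 F


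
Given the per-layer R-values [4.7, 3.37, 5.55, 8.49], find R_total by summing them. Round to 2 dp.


R_total = 4.7 + 3.37 + 5.55 + 8.49 = 22.11

22.11


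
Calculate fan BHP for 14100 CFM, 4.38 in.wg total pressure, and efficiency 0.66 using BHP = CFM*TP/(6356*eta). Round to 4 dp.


BHP = 14100 * 4.38 / (6356 * 0.66) = 14.7220 hp

14.7220 hp


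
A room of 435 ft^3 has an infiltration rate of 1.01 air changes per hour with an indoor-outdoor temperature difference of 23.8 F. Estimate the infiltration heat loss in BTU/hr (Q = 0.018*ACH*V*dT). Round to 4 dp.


Q = 0.018 * 1.01 * 435 * 23.8 = 188.2175 BTU/hr

188.2175 BTU/hr


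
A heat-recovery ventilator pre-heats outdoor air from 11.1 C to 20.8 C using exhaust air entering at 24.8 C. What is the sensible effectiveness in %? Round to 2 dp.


eff = (20.8-11.1)/(24.8-11.1)*100 = 70.80 %

70.80 %


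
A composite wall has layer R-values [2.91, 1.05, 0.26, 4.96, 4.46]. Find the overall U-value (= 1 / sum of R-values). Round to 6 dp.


R_total = 2.91 + 1.05 + 0.26 + 4.96 + 4.46 = 13.64
U = 1/13.64 = 0.073314

0.073314


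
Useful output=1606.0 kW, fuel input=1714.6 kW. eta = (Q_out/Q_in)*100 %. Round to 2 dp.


eta = (1606.0/1714.6)*100 = 93.67 %

93.67 %


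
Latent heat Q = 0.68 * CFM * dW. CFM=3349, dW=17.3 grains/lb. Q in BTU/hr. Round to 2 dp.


Q = 0.68 * 3349 * 17.3 = 39397.64 BTU/hr

39397.64 BTU/hr


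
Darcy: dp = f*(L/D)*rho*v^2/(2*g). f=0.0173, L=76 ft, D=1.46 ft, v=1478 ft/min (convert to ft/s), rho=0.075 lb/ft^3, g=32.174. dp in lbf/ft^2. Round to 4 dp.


v_fps = 1478/60 = 24.6333 ft/s
dp = 0.0173*(76/1.46)*0.075*24.6333^2/(2*32.174) = 0.6369 lbf/ft^2

0.6369 lbf/ft^2


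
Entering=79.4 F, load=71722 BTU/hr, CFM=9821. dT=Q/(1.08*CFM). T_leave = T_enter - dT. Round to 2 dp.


dT = 71722/(1.08*9821) = 6.7620
T_leave = 79.4 - 6.7620 = 72.64 F

72.64 F


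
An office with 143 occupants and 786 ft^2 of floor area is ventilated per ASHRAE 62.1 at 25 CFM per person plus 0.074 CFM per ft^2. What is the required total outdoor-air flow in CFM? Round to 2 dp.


Total = 143*25 + 786*0.074 = 3633.16 CFM

3633.16 CFM


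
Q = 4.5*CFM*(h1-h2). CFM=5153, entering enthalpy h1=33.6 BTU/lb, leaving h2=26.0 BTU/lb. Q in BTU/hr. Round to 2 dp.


Q = 4.5 * 5153 * (33.6 - 26.0) = 176232.60 BTU/hr

176232.60 BTU/hr


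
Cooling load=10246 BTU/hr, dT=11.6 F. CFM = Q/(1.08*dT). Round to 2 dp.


CFM = 10246 / (1.08 * 11.6) = 817.85

817.85 CFM


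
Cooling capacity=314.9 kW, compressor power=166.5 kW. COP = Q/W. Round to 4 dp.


COP = 314.9 / 166.5 = 1.8913

1.8913


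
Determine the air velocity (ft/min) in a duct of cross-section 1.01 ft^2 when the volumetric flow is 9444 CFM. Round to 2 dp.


V = 9444 / 1.01 = 9350.50 ft/min

9350.50 ft/min


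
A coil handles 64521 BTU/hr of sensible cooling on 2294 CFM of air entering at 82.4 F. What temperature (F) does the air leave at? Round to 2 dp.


dT = 64521/(1.08*2294) = 26.0426
T_leave = 82.4 - 26.0426 = 56.36 F

56.36 F


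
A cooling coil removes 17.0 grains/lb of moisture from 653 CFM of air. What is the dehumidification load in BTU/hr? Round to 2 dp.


Q = 0.68 * 653 * 17.0 = 7548.68 BTU/hr

7548.68 BTU/hr


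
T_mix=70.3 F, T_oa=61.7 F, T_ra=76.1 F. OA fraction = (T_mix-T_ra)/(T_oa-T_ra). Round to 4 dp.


frac = (70.3 - 76.1) / (61.7 - 76.1) = 0.4028

0.4028


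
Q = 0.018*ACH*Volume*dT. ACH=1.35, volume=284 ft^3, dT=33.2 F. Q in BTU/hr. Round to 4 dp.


Q = 0.018 * 1.35 * 284 * 33.2 = 229.1198 BTU/hr

229.1198 BTU/hr


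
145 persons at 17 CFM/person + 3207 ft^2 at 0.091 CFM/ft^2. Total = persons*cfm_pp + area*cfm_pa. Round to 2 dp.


Total = 145*17 + 3207*0.091 = 2756.84 CFM

2756.84 CFM


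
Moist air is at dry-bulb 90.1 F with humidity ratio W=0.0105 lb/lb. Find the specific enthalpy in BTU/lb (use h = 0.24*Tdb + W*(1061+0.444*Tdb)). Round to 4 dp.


h = 0.24*90.1 + 0.0105*(1061+0.444*90.1) = 33.1845 BTU/lb

33.1845 BTU/lb


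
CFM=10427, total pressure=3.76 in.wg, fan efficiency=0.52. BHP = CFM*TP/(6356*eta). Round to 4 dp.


BHP = 10427 * 3.76 / (6356 * 0.52) = 11.8621 hp

11.8621 hp


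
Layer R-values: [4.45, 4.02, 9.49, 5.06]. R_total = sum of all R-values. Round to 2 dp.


R_total = 4.45 + 4.02 + 9.49 + 5.06 = 23.02

23.02


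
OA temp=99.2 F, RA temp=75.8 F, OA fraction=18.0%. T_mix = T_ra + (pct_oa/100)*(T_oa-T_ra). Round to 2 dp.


T_mix = 75.8 + (18.0/100)*(99.2-75.8) = 80.01 F

80.01 F


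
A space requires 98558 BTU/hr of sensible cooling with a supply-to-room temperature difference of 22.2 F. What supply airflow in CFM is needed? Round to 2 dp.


CFM = 98558 / (1.08 * 22.2) = 4110.69

4110.69 CFM


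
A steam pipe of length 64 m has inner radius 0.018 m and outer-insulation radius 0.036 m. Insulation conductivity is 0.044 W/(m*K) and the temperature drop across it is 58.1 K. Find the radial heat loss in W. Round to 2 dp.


Q = 2*pi*0.044*64*58.1/ln(0.036/0.018) = 1483.08 W

1483.08 W


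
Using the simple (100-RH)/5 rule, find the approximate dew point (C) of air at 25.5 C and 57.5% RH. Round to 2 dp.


Td = 25.5 - (100-57.5)/5 = 17.00 C

17.00 C


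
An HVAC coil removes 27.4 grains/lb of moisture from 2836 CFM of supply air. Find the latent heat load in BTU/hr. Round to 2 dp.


Q = 0.68 * 2836 * 27.4 = 52840.35 BTU/hr

52840.35 BTU/hr


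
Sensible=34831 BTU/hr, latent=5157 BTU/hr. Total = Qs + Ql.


Qt = 34831 + 5157 = 39988 BTU/hr

39988 BTU/hr


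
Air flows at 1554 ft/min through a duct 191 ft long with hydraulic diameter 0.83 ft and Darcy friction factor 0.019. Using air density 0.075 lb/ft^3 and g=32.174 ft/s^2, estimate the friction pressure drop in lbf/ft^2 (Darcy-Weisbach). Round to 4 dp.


v_fps = 1554/60 = 25.9 ft/s
dp = 0.019*(191/0.83)*0.075*25.9^2/(2*32.174) = 3.4185 lbf/ft^2

3.4185 lbf/ft^2


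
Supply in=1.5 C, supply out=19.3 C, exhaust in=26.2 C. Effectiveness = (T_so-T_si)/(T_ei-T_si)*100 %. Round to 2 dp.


eff = (19.3-1.5)/(26.2-1.5)*100 = 72.06 %

72.06 %


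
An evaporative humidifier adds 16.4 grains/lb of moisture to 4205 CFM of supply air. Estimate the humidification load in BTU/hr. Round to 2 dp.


Q = 0.68 * 4205 * 16.4 = 46894.16 BTU/hr

46894.16 BTU/hr


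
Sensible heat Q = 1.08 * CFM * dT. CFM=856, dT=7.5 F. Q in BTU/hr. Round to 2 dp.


Q = 1.08 * 856 * 7.5 = 6933.60 BTU/hr

6933.60 BTU/hr


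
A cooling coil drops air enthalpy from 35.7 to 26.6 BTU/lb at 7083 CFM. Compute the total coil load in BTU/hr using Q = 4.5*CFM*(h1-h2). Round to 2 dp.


Q = 4.5 * 7083 * (35.7 - 26.6) = 290048.85 BTU/hr

290048.85 BTU/hr


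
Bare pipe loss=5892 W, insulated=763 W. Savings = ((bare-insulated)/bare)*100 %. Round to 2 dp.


Savings = ((5892-763)/5892)*100 = 87.05 %

87.05 %


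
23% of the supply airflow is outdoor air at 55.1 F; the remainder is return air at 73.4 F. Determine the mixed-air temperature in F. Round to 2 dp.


T_mix = 0.23*55.1 + 0.77*73.4 = 69.19 F

69.19 F


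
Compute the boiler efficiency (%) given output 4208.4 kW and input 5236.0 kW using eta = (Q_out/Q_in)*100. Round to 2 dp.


eta = (4208.4/5236.0)*100 = 80.37 %

80.37 %


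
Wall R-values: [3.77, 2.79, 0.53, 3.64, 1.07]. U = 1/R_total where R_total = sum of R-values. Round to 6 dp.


R_total = 3.77 + 2.79 + 0.53 + 3.64 + 1.07 = 11.80
U = 1/11.80 = 0.084746

0.084746


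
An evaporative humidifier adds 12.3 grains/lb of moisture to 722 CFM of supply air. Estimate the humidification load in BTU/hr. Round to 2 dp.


Q = 0.68 * 722 * 12.3 = 6038.81 BTU/hr

6038.81 BTU/hr


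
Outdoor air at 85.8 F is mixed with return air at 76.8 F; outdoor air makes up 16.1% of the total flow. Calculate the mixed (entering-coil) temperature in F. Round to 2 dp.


T_mix = 76.8 + (16.1/100)*(85.8-76.8) = 78.25 F

78.25 F


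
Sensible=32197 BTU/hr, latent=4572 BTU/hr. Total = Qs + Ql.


Qt = 32197 + 4572 = 36769 BTU/hr

36769 BTU/hr


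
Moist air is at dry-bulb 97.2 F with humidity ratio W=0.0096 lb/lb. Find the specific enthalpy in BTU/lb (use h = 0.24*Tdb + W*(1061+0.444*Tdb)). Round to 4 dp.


h = 0.24*97.2 + 0.0096*(1061+0.444*97.2) = 33.9279 BTU/lb

33.9279 BTU/lb


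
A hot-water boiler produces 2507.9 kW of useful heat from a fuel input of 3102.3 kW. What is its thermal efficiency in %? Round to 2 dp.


eta = (2507.9/3102.3)*100 = 80.84 %

80.84 %


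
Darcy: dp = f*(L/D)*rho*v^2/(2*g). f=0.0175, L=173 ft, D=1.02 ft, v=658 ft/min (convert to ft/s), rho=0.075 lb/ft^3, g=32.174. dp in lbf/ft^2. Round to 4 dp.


v_fps = 658/60 = 10.9667 ft/s
dp = 0.0175*(173/1.02)*0.075*10.9667^2/(2*32.174) = 0.4161 lbf/ft^2

0.4161 lbf/ft^2


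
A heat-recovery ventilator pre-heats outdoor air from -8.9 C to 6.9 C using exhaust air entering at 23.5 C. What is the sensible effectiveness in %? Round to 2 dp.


eff = (6.9-(-8.9))/(23.5-(-8.9))*100 = 48.77 %

48.77 %


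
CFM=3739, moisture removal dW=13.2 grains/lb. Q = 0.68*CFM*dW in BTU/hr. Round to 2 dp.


Q = 0.68 * 3739 * 13.2 = 33561.26 BTU/hr

33561.26 BTU/hr


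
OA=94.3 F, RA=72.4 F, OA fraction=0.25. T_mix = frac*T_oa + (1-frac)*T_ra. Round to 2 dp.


T_mix = 0.25*94.3 + 0.75*72.4 = 77.88 F

77.88 F


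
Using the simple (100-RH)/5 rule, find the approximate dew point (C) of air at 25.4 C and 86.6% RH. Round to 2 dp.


Td = 25.4 - (100-86.6)/5 = 22.72 C

22.72 C


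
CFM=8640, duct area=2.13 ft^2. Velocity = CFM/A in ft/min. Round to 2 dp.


V = 8640 / 2.13 = 4056.34 ft/min

4056.34 ft/min


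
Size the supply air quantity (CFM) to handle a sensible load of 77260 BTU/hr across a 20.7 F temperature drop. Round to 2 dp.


CFM = 77260 / (1.08 * 20.7) = 3455.90

3455.90 CFM


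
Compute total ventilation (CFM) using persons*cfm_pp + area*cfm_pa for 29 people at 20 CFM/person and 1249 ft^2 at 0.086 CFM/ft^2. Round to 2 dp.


Total = 29*20 + 1249*0.086 = 687.41 CFM

687.41 CFM
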